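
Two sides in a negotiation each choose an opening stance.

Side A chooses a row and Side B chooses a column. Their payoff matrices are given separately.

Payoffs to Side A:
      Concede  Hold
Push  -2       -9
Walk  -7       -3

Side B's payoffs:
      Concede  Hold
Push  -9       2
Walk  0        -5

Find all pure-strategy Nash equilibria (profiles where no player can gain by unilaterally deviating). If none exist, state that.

Side A against Concede: payoffs -2, -7 → best response Push.
Side A against Hold: payoffs -9, -3 → best response Walk.
Side B against Push: payoffs -9, 2 → best response Hold.
Side B against Walk: payoffs 0, -5 → best response Concede.
No profile is a mutual best response for all players.

There is no pure-strategy Nash equilibrium.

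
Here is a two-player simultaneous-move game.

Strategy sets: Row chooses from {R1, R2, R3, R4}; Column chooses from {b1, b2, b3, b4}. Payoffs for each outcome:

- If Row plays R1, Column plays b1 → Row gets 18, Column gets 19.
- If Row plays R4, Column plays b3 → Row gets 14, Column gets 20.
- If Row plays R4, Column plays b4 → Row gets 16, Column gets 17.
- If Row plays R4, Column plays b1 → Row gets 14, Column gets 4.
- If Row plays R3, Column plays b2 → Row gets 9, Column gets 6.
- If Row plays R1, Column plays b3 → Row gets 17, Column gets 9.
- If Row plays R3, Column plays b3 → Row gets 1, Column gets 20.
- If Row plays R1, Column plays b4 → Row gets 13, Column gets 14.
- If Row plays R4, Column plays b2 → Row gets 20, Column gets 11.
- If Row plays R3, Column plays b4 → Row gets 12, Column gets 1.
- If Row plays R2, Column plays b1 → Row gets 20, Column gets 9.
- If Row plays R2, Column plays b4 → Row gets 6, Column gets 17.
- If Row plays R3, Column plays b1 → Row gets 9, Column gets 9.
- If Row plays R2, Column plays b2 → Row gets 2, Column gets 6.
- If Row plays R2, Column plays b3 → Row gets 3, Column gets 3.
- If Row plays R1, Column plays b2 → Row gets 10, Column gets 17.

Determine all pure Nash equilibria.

No pure-strategy Nash equilibrium.

For each player, find the best response to each opponent profile; mutual best responses are the pure NE.
Row against b1: payoffs 18, 20, 9, 14 → best response R2.
Row against b2: payoffs 10, 2, 9, 20 → best response R4.
Row against b3: payoffs 17, 3, 1, 14 → best response R1.
Row against b4: payoffs 13, 6, 12, 16 → best response R4.
Column against R1: payoffs 19, 17, 9, 14 → best response b1.
Column against R2: payoffs 9, 6, 3, 17 → best response b4.
Column against R3: payoffs 9, 6, 20, 1 → best response b3.
Column against R4: payoffs 4, 11, 20, 17 → best response b3.
No profile is a mutual best response for all players.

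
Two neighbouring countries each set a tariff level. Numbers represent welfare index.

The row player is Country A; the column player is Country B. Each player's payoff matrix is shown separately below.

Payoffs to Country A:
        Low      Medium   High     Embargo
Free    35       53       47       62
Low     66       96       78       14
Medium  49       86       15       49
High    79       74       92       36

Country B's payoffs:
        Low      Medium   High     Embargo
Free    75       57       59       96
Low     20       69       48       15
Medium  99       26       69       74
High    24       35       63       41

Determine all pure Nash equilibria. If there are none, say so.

(Free, Low): Country A can switch to Low (35 → 66). Not NE.
(Free, Medium): Country A can switch to Low (53 → 96). Not NE.
(Free, High): Country A can switch to Low (47 → 78). Not NE.
(Free, Embargo): Country A gets 62, best alternative 49; Country B gets 96, best alternative 75. No profitable deviation — NE.
(Low, Low): Country A can switch to High (66 → 79). Not NE.
(Low, Medium): Country A gets 96, best alternative 86; Country B gets 69, best alternative 48. No profitable deviation — NE.
(Low, High): Country A can switch to High (78 → 92). Not NE.
(Low, Embargo): Country A can switch to Free (14 → 62). Not NE.
(Medium, Low): Country A can switch to Low (49 → 66). Not NE.
(Medium, Medium): Country A can switch to Low (86 → 96). Not NE.
(Medium, High): Country A can switch to Free (15 → 47). Not NE.
(Medium, Embargo): Country A can switch to Free (49 → 62). Not NE.
(High, Low): Country B can switch to Medium (24 → 35). Not NE.
(High, Medium): Country A can switch to Low (74 → 96). Not NE.
(High, High): Country A gets 92, best alternative 78; Country B gets 63, best alternative 41. No profitable deviation — NE.
(The remaining 1 profile has a profitable deviation by the same check.)

The pure Nash equilibria are (Free, Embargo) and (Low, Medium) and (High, High).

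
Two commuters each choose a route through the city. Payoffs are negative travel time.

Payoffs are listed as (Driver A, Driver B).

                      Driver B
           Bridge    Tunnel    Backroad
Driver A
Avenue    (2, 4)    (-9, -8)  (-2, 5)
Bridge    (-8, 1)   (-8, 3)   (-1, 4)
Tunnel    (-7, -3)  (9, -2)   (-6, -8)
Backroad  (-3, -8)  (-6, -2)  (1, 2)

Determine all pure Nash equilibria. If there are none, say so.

Pure-strategy Nash equilibria: (Tunnel, Tunnel), (Backroad, Backroad)

Driver A against Bridge: payoffs 2, -8, -7, -3 → best response Avenue.
Driver A against Tunnel: payoffs -9, -8, 9, -6 → best response Tunnel.
Driver A against Backroad: payoffs -2, -1, -6, 1 → best response Backroad.
Driver B against Avenue: payoffs 4, -8, 5 → best response Backroad.
Driver B against Bridge: payoffs 1, 3, 4 → best response Backroad.
Driver B against Tunnel: payoffs -3, -2, -8 → best response Tunnel.
Driver B against Backroad: payoffs -8, -2, 2 → best response Backroad.
Mutual best responses: (Tunnel, Tunnel); (Backroad, Backroad).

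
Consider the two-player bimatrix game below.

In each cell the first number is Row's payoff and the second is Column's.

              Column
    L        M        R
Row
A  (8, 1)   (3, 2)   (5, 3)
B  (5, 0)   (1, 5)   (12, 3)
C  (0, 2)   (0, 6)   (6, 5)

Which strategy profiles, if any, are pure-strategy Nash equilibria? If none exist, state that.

For each strategy profile, look for a profitable unilateral deviation.
(A, L): Column can switch to M (1 → 2). Not NE.
(A, M): Column can switch to R (2 → 3). Not NE.
(A, R): Row can switch to B (5 → 12). Not NE.
(B, L): Row can switch to A (5 → 8). Not NE.
(B, M): Row can switch to A (1 → 3). Not NE.
(B, R): Column can switch to M (3 → 5). Not NE.
(C, L): Row can switch to A (0 → 8). Not NE.
(C, M): Row can switch to A (0 → 3). Not NE.
(The remaining 1 profile has a profitable deviation by the same check.)

There is no pure-strategy Nash equilibrium.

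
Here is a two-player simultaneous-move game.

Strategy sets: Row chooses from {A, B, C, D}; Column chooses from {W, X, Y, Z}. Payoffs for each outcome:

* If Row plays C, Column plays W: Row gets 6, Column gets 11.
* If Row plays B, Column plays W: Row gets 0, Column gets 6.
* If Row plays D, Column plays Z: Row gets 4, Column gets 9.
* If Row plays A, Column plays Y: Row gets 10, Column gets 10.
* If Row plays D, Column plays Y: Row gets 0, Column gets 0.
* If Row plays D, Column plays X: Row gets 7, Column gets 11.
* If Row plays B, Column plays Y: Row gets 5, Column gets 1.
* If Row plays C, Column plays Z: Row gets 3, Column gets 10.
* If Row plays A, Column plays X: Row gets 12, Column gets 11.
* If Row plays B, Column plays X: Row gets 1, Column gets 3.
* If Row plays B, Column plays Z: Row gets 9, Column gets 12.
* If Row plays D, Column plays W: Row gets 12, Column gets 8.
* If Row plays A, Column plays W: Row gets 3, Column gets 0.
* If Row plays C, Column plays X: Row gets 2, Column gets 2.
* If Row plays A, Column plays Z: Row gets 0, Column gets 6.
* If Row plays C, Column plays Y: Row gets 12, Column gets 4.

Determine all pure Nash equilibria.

Row against W: payoffs 3, 0, 6, 12 → best response D.
Row against X: payoffs 12, 1, 2, 7 → best response A.
Row against Y: payoffs 10, 5, 12, 0 → best response C.
Row against Z: payoffs 0, 9, 3, 4 → best response B.
Column against A: payoffs 0, 11, 10, 6 → best response X.
Column against B: payoffs 6, 3, 1, 12 → best response Z.
Column against C: payoffs 11, 2, 4, 10 → best response W.
Column against D: payoffs 8, 11, 0, 9 → best response X.
Mutual best responses: (A, X); (B, Z).

(A, X); (B, Z)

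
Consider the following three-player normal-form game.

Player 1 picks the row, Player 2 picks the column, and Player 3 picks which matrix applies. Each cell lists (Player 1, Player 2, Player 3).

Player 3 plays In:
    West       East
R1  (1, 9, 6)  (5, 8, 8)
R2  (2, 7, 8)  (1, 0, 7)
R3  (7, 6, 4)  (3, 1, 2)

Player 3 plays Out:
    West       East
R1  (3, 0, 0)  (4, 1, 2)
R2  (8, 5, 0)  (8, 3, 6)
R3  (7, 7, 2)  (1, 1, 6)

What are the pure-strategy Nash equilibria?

(R3, West, In)

Mark each player's best response to every combination of opponents' strategies; a profile where every player is best-responding is a pure Nash equilibrium.
Player 1 against (West, In): payoffs 1, 2, 7 → best response R3.
Player 1 against (West, Out): payoffs 3, 8, 7 → best response R2.
Player 1 against (East, In): payoffs 5, 1, 3 → best response R1.
Player 1 against (East, Out): payoffs 4, 8, 1 → best response R2.
Player 2 against (R1, In): payoffs 9, 8 → best response West.
Player 2 against (R1, Out): payoffs 0, 1 → best response East.
Player 2 against (R2, In): payoffs 7, 0 → best response West.
Player 2 against (R2, Out): payoffs 5, 3 → best response West.
Player 2 against (R3, In): payoffs 6, 1 → best response West.
Player 2 against (R3, Out): payoffs 7, 1 → best response West.
Player 3 against (R1, West): payoffs 6, 0 → best response In.
Player 3 against (R1, East): payoffs 8, 2 → best response In.
Player 3 against (R2, West): payoffs 8, 0 → best response In.
Player 3 against (R2, East): payoffs 7, 6 → best response In.
Player 3 against (R3, West): payoffs 4, 2 → best response In.
Player 3 against (R3, East): payoffs 2, 6 → best response Out.
Mutual best responses: (R3, West, In).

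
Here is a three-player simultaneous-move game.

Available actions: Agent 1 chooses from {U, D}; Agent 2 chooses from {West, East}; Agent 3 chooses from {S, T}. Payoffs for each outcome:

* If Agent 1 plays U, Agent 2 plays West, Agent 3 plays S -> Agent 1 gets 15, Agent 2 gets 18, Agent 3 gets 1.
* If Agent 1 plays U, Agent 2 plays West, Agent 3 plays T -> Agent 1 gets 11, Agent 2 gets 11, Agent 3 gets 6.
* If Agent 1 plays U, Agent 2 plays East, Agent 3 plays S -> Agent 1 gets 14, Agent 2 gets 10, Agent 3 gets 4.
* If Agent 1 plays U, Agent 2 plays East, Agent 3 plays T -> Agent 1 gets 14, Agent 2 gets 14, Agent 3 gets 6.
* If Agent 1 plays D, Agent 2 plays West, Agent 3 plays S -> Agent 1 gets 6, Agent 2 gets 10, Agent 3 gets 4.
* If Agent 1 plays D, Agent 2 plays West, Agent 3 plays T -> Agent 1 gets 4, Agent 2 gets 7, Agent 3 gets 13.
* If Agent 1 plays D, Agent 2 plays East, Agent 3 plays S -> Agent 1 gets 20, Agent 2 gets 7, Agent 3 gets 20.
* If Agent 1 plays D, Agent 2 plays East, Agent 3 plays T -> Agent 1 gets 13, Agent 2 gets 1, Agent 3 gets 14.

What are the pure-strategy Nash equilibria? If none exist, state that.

The unique pure-strategy Nash equilibrium is (U, East, T).

For each player, find the best response to each opponent profile; mutual best responses are the pure NE.
Agent 1 against (West, S): payoffs 15, 6 → best response U.
Agent 1 against (West, T): payoffs 11, 4 → best response U.
Agent 1 against (East, S): payoffs 14, 20 → best response D.
Agent 1 against (East, T): payoffs 14, 13 → best response U.
Agent 2 against (U, S): payoffs 18, 10 → best response West.
Agent 2 against (U, T): payoffs 11, 14 → best response East.
Agent 2 against (D, S): payoffs 10, 7 → best response West.
Agent 2 against (D, T): payoffs 7, 1 → best response West.
Agent 3 against (U, West): payoffs 1, 6 → best response T.
Agent 3 against (U, East): payoffs 4, 6 → best response T.
Agent 3 against (D, West): payoffs 4, 13 → best response T.
Agent 3 against (D, East): payoffs 20, 14 → best response S.
Mutual best responses: (U, East, T).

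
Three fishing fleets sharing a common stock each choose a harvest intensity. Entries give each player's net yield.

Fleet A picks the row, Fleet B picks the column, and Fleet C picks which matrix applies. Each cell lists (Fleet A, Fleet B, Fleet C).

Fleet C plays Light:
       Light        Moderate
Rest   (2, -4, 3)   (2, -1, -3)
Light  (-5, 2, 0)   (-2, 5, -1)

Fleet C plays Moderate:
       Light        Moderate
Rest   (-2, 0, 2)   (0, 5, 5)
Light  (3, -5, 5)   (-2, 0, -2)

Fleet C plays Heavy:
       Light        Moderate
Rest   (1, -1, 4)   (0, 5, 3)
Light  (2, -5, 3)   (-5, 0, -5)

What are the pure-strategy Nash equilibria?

(Rest, Moderate, Moderate)

For each player, find the best response to each opponent profile; mutual best responses are the pure NE.
Fleet A against (Light, Light): payoffs 2, -5 → best response Rest.
Fleet A against (Light, Moderate): payoffs -2, 3 → best response Light.
Fleet A against (Light, Heavy): payoffs 1, 2 → best response Light.
Fleet A against (Moderate, Light): payoffs 2, -2 → best response Rest.
Fleet A against (Moderate, Moderate): payoffs 0, -2 → best response Rest.
Fleet A against (Moderate, Heavy): payoffs 0, -5 → best response Rest.
Fleet B against (Rest, Light): payoffs -4, -1 → best response Moderate.
Fleet B against (Rest, Moderate): payoffs 0, 5 → best response Moderate.
Fleet B against (Rest, Heavy): payoffs -1, 5 → best response Moderate.
Fleet B against (Light, Light): payoffs 2, 5 → best response Moderate.
Fleet B against (Light, Moderate): payoffs -5, 0 → best response Moderate.
Fleet B against (Light, Heavy): payoffs -5, 0 → best response Moderate.
Fleet C against (Rest, Light): payoffs 3, 2, 4 → best response Heavy.
Fleet C against (Rest, Moderate): payoffs -3, 5, 3 → best response Moderate.
Fleet C against (Light, Light): payoffs 0, 5, 3 → best response Moderate.
Fleet C against (Light, Moderate): payoffs -1, -2, -5 → best response Light.
Mutual best responses: (Rest, Moderate, Moderate).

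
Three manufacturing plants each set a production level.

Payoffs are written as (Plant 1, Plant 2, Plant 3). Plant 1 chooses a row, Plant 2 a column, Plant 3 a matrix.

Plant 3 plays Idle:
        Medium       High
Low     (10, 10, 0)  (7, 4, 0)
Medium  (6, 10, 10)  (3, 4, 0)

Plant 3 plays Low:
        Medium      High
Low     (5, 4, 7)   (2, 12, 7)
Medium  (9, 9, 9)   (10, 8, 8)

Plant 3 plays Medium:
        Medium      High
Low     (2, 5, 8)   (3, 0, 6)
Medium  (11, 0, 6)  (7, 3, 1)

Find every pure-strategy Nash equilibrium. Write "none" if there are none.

(Low, Medium, Idle): Plant 3 can switch to Low (0 → 7). Not NE.
(Low, Medium, Low): Plant 1 can switch to Medium (5 → 9). Not NE.
(Low, Medium, Medium): Plant 1 can switch to Medium (2 → 11). Not NE.
(Low, High, Idle): Plant 2 can switch to Medium (4 → 10). Not NE.
(Low, High, Low): Plant 1 can switch to Medium (2 → 10). Not NE.
(Low, High, Medium): Plant 1 can switch to Medium (3 → 7). Not NE.
(Medium, Medium, Idle): Plant 1 can switch to Low (6 → 10). Not NE.
(Medium, Medium, Low): Plant 3 can switch to Idle (9 → 10). Not NE.
(The remaining 4 profiles each have a profitable deviation by the same check.)

There is no pure-strategy Nash equilibrium.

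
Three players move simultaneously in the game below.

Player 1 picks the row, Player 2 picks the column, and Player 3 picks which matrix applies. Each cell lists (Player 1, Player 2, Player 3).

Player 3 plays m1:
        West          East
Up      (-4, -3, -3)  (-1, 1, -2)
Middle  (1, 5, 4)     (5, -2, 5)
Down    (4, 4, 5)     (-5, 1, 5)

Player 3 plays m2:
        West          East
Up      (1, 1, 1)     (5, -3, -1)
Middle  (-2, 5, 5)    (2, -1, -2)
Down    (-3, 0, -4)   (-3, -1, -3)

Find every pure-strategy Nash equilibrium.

For each player, find the best response to each opponent profile; mutual best responses are the pure NE.
Player 1 against (West, m1): payoffs -4, 1, 4 → best response Down.
Player 1 against (West, m2): payoffs 1, -2, -3 → best response Up.
Player 1 against (East, m1): payoffs -1, 5, -5 → best response Middle.
Player 1 against (East, m2): payoffs 5, 2, -3 → best response Up.
Player 2 against (Up, m1): payoffs -3, 1 → best response East.
Player 2 against (Up, m2): payoffs 1, -3 → best response West.
Player 2 against (Middle, m1): payoffs 5, -2 → best response West.
Player 2 against (Middle, m2): payoffs 5, -1 → best response West.
Player 2 against (Down, m1): payoffs 4, 1 → best response West.
Player 2 against (Down, m2): payoffs 0, -1 → best response West.
Player 3 against (Up, West): payoffs -3, 1 → best response m2.
Player 3 against (Up, East): payoffs -2, -1 → best response m2.
Player 3 against (Middle, West): payoffs 4, 5 → best response m2.
Player 3 against (Middle, East): payoffs 5, -2 → best response m1.
Player 3 against (Down, West): payoffs 5, -4 → best response m1.
Player 3 against (Down, East): payoffs 5, -3 → best response m1.
Mutual best responses: (Up, West, m2); (Down, West, m1).

(Up, West, m2), (Down, West, m1)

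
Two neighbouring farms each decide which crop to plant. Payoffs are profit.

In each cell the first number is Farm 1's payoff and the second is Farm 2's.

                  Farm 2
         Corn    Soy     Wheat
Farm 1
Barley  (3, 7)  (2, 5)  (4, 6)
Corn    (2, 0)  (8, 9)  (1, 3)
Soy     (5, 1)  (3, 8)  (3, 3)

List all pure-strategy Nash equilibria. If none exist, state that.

Farm 1 against Corn: payoffs 3, 2, 5 → best response Soy.
Farm 1 against Soy: payoffs 2, 8, 3 → best response Corn.
Farm 1 against Wheat: payoffs 4, 1, 3 → best response Barley.
Farm 2 against Barley: payoffs 7, 5, 6 → best response Corn.
Farm 2 against Corn: payoffs 0, 9, 3 → best response Soy.
Farm 2 against Soy: payoffs 1, 8, 3 → best response Soy.
Mutual best responses: (Corn, Soy).

Pure NE: (Corn, Soy)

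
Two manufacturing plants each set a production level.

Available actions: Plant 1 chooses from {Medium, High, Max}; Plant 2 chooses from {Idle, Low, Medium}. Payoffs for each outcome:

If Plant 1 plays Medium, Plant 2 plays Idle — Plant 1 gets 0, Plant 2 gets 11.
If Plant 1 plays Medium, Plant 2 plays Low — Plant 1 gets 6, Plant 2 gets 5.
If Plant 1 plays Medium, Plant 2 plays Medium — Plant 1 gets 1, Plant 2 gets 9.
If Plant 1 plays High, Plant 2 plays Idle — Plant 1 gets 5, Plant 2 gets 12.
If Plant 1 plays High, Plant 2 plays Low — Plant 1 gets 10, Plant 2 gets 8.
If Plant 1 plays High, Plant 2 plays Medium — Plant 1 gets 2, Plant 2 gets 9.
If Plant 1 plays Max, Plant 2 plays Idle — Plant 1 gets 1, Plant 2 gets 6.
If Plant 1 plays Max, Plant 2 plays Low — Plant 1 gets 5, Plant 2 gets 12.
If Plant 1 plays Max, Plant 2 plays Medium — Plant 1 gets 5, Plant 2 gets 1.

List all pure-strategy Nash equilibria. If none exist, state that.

(High, Idle)

Plant 1 against Idle: payoffs 0, 5, 1 → best response High.
Plant 1 against Low: payoffs 6, 10, 5 → best response High.
Plant 1 against Medium: payoffs 1, 2, 5 → best response Max.
Plant 2 against Medium: payoffs 11, 5, 9 → best response Idle.
Plant 2 against High: payoffs 12, 8, 9 → best response Idle.
Plant 2 against Max: payoffs 6, 12, 1 → best response Low.
Mutual best responses: (High, Idle).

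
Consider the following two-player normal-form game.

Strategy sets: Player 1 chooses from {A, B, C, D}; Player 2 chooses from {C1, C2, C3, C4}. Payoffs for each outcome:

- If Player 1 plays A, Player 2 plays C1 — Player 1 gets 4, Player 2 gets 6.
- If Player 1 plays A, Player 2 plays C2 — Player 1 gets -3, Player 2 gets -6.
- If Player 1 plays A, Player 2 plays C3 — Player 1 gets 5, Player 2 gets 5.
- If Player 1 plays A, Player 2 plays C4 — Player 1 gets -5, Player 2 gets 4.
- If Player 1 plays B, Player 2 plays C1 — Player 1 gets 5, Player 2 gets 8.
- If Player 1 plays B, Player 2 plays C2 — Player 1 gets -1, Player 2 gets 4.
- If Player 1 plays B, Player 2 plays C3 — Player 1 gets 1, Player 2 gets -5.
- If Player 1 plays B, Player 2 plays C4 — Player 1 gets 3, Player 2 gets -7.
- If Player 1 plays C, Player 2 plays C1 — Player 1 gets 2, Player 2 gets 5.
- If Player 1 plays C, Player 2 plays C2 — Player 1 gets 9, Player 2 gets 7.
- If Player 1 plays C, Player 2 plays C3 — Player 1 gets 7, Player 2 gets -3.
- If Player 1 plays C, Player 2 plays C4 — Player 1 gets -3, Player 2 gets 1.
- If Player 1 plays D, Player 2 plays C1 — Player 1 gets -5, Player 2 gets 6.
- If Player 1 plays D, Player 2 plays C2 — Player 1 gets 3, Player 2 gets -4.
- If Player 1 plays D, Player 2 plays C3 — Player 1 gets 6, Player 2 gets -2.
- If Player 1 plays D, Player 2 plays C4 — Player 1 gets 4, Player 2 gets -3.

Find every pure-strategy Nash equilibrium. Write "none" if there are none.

(B, C1), (C, C2)

Player 1 against C1: payoffs 4, 5, 2, -5 → best response B.
Player 1 against C2: payoffs -3, -1, 9, 3 → best response C.
Player 1 against C3: payoffs 5, 1, 7, 6 → best response C.
Player 1 against C4: payoffs -5, 3, -3, 4 → best response D.
Player 2 against A: payoffs 6, -6, 5, 4 → best response C1.
Player 2 against B: payoffs 8, 4, -5, -7 → best response C1.
Player 2 against C: payoffs 5, 7, -3, 1 → best response C2.
Player 2 against D: payoffs 6, -4, -2, -3 → best response C1.
Mutual best responses: (B, C1); (C, C2).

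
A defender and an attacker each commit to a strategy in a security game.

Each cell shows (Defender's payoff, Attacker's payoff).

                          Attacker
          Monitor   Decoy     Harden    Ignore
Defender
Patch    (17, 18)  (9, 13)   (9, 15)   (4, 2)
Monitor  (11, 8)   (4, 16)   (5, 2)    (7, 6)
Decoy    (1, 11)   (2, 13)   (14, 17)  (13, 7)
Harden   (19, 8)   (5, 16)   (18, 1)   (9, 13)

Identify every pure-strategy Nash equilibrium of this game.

There is no pure-strategy Nash equilibrium.

(Patch, Monitor): Defender can switch to Harden (17 → 19). Not NE.
(Patch, Decoy): Attacker can switch to Monitor (13 → 18). Not NE.
(Patch, Harden): Defender can switch to Decoy (9 → 14). Not NE.
(Patch, Ignore): Defender can switch to Monitor (4 → 7). Not NE.
(Monitor, Monitor): Defender can switch to Patch (11 → 17). Not NE.
(Monitor, Decoy): Defender can switch to Patch (4 → 9). Not NE.
(Monitor, Harden): Defender can switch to Patch (5 → 9). Not NE.
(Monitor, Ignore): Defender can switch to Decoy (7 → 13). Not NE.
(Decoy, Monitor): Defender can switch to Patch (1 → 17). Not NE.
(Decoy, Decoy): Defender can switch to Patch (2 → 9). Not NE.
(The remaining 6 profiles each have a profitable deviation by the same check.)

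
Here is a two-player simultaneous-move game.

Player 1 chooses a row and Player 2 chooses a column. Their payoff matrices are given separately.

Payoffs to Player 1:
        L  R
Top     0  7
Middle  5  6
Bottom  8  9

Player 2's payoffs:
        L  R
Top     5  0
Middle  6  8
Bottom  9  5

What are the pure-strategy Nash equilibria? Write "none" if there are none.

Check each profile: it is a Nash equilibrium iff no player can strictly gain by switching unilaterally.
(Top, L): Player 1 can switch to Middle (0 → 5). Not NE.
(Top, R): Player 1 can switch to Bottom (7 → 9). Not NE.
(Middle, L): Player 1 can switch to Bottom (5 → 8). Not NE.
(Middle, R): Player 1 can switch to Top (6 → 7). Not NE.
(Bottom, L): Player 1 gets 8, best alternative 5; Player 2 gets 9, best alternative 5. No profitable deviation — NE.
(Bottom, R): Player 2 can switch to L (5 → 9). Not NE.

The unique pure-strategy Nash equilibrium is (Bottom, L).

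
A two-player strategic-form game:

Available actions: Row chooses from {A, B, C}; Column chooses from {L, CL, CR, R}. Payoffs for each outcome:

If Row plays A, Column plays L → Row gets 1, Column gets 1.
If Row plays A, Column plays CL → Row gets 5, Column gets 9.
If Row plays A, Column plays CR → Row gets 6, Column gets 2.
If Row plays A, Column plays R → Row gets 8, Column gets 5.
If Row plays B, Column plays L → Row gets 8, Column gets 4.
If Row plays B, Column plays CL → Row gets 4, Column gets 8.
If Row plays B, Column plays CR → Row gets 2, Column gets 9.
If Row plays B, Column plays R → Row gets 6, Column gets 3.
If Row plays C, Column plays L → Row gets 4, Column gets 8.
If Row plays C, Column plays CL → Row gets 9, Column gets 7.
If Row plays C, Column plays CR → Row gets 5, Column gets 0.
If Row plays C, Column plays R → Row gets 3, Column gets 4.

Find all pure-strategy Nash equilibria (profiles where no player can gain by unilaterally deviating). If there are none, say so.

Row against L: payoffs 1, 8, 4 → best response B.
Row against CL: payoffs 5, 4, 9 → best response C.
Row against CR: payoffs 6, 2, 5 → best response A.
Row against R: payoffs 8, 6, 3 → best response A.
Column against A: payoffs 1, 9, 2, 5 → best response CL.
Column against B: payoffs 4, 8, 9, 3 → best response CR.
Column against C: payoffs 8, 7, 0, 4 → best response L.
No profile is a mutual best response for all players.

This game has no pure Nash equilibrium.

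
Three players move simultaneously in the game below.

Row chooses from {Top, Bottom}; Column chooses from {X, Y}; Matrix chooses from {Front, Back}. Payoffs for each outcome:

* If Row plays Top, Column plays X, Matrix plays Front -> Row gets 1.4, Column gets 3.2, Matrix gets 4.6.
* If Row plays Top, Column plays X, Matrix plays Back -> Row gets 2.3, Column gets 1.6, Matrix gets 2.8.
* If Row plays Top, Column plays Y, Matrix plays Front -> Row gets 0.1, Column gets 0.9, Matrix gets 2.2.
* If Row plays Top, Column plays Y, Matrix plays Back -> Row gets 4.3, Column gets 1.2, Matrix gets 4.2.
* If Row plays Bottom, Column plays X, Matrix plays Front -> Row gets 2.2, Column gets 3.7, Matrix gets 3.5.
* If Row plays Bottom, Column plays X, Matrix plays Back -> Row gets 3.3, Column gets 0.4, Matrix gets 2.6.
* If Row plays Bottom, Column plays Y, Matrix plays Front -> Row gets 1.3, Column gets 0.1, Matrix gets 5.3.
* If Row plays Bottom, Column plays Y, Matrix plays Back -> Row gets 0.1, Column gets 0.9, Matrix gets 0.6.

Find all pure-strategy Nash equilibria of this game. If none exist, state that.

The unique pure-strategy Nash equilibrium is (Bottom, X, Front).

(Top, X, Front): Row can switch to Bottom (1.4 → 2.2). Not NE.
(Top, X, Back): Row can switch to Bottom (2.3 → 3.3). Not NE.
(Top, Y, Front): Row can switch to Bottom (0.1 → 1.3). Not NE.
(Top, Y, Back): Column can switch to X (1.2 → 1.6). Not NE.
(Bottom, X, Front): Row gets 2.2, best alternative 1.4; Column gets 3.7, best alternative 0.1; Matrix gets 3.5, best alternative 2.6. No profitable deviation — NE.
(Bottom, X, Back): Column can switch to Y (0.4 → 0.9). Not NE.
(Bottom, Y, Front): Column can switch to X (0.1 → 3.7). Not NE.
(Bottom, Y, Back): Row can switch to Top (0.1 → 4.3). Not NE.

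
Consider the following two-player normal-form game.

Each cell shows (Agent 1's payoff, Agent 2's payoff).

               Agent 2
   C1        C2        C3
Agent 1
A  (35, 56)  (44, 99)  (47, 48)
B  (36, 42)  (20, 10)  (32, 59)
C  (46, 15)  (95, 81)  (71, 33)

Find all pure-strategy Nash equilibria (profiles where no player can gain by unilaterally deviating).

Pure NE: (C, C2)

Agent 1 against C1: payoffs 35, 36, 46 → best response C.
Agent 1 against C2: payoffs 44, 20, 95 → best response C.
Agent 1 against C3: payoffs 47, 32, 71 → best response C.
Agent 2 against A: payoffs 56, 99, 48 → best response C2.
Agent 2 against B: payoffs 42, 10, 59 → best response C3.
Agent 2 against C: payoffs 15, 81, 33 → best response C2.
Mutual best responses: (C, C2).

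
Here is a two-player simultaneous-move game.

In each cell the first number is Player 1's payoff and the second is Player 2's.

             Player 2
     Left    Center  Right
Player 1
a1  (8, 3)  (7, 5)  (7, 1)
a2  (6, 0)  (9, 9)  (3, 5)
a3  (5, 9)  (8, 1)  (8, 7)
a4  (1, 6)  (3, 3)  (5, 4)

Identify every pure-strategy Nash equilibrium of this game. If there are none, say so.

The unique pure-strategy Nash equilibrium is (a2, Center).

For each player, find the best response to each opponent profile; mutual best responses are the pure NE.
Player 1 against Left: payoffs 8, 6, 5, 1 → best response a1.
Player 1 against Center: payoffs 7, 9, 8, 3 → best response a2.
Player 1 against Right: payoffs 7, 3, 8, 5 → best response a3.
Player 2 against a1: payoffs 3, 5, 1 → best response Center.
Player 2 against a2: payoffs 0, 9, 5 → best response Center.
Player 2 against a3: payoffs 9, 1, 7 → best response Left.
Player 2 against a4: payoffs 6, 3, 4 → best response Left.
Mutual best responses: (a2, Center).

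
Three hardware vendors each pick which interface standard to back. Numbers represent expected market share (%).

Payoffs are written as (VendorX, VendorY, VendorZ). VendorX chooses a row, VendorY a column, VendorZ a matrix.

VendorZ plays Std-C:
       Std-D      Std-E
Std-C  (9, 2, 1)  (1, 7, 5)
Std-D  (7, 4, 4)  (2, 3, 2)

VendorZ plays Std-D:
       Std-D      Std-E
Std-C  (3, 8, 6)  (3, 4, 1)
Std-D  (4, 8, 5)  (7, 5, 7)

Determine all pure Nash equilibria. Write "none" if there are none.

VendorX against (Std-D, Std-C): payoffs 9, 7 → best response Std-C.
VendorX against (Std-D, Std-D): payoffs 3, 4 → best response Std-D.
VendorX against (Std-E, Std-C): payoffs 1, 2 → best response Std-D.
VendorX against (Std-E, Std-D): payoffs 3, 7 → best response Std-D.
VendorY against (Std-C, Std-C): payoffs 2, 7 → best response Std-E.
VendorY against (Std-C, Std-D): payoffs 8, 4 → best response Std-D.
VendorY against (Std-D, Std-C): payoffs 4, 3 → best response Std-D.
VendorY against (Std-D, Std-D): payoffs 8, 5 → best response Std-D.
VendorZ against (Std-C, Std-D): payoffs 1, 6 → best response Std-D.
VendorZ against (Std-C, Std-E): payoffs 5, 1 → best response Std-C.
VendorZ against (Std-D, Std-D): payoffs 4, 5 → best response Std-D.
VendorZ against (Std-D, Std-E): payoffs 2, 7 → best response Std-D.
Mutual best responses: (Std-D, Std-D, Std-D).

Pure NE: (Std-D, Std-D, Std-D)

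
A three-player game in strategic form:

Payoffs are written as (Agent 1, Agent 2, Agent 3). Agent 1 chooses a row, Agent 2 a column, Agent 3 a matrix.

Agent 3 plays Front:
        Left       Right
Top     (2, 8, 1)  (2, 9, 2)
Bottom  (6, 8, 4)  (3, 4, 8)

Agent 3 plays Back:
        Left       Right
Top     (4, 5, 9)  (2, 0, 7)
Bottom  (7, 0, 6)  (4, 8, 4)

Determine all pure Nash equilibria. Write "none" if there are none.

This game has no pure Nash equilibrium.

(Top, Left, Front): Agent 1 can switch to Bottom (2 → 6). Not NE.
(Top, Left, Back): Agent 1 can switch to Bottom (4 → 7). Not NE.
(Top, Right, Front): Agent 1 can switch to Bottom (2 → 3). Not NE.
(Top, Right, Back): Agent 1 can switch to Bottom (2 → 4). Not NE.
(Bottom, Left, Front): Agent 3 can switch to Back (4 → 6). Not NE.
(Bottom, Left, Back): Agent 2 can switch to Right (0 → 8). Not NE.
(Bottom, Right, Front): Agent 2 can switch to Left (4 → 8). Not NE.
(Bottom, Right, Back): Agent 3 can switch to Front (4 → 8). Not NE.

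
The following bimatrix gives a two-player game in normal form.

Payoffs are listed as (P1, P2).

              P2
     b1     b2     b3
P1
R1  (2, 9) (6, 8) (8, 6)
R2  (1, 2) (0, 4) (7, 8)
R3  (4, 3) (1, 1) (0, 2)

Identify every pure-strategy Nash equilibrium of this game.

Pure NE: (R3, b1)

Check each profile: it is a Nash equilibrium iff no player can strictly gain by switching unilaterally.
(R1, b1): P1 can switch to R3 (2 → 4). Not NE.
(R1, b2): P2 can switch to b1 (8 → 9). Not NE.
(R1, b3): P2 can switch to b1 (6 → 9). Not NE.
(R2, b1): P1 can switch to R1 (1 → 2). Not NE.
(R2, b2): P1 can switch to R1 (0 → 6). Not NE.
(R2, b3): P1 can switch to R1 (7 → 8). Not NE.
(R3, b1): P1 gets 4, best alternative 2; P2 gets 3, best alternative 2. No profitable deviation — NE.
(R3, b2): P1 can switch to R1 (1 → 6). Not NE.
(R3, b3): P1 can switch to R1 (0 → 8). Not NE.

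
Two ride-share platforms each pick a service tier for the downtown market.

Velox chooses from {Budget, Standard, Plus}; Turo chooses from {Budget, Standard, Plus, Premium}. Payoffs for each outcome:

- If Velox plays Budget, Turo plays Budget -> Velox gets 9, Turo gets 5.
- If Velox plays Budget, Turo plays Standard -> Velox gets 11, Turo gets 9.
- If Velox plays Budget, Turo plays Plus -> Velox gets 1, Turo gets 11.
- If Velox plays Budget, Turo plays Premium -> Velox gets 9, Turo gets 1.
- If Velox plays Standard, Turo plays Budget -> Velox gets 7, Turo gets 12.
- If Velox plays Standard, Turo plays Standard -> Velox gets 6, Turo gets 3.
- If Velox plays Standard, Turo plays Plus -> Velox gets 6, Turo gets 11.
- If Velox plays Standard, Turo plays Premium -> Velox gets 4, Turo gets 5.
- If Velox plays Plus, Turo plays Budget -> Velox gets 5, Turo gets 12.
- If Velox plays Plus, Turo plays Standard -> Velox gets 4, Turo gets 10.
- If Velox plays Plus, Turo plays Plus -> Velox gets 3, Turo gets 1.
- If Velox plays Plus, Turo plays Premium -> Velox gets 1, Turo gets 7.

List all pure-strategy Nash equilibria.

This game has no pure Nash equilibrium.

(Budget, Budget): Turo can switch to Standard (5 → 9). Not NE.
(Budget, Standard): Turo can switch to Plus (9 → 11). Not NE.
(Budget, Plus): Velox can switch to Standard (1 → 6). Not NE.
(Budget, Premium): Turo can switch to Budget (1 → 5). Not NE.
(Standard, Budget): Velox can switch to Budget (7 → 9). Not NE.
(Standard, Standard): Velox can switch to Budget (6 → 11). Not NE.
(The remaining 6 profiles each have a profitable deviation by the same check.)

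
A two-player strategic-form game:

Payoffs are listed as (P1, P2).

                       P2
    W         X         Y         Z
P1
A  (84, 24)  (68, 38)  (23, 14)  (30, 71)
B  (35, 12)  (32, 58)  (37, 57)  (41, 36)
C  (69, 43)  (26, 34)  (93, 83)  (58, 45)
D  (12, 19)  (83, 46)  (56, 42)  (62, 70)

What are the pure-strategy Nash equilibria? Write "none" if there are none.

(C, Y), (D, Z)

(A, W): P2 can switch to X (24 → 38). Not NE.
(A, X): P1 can switch to D (68 → 83). Not NE.
(A, Y): P1 can switch to B (23 → 37). Not NE.
(A, Z): P1 can switch to B (30 → 41). Not NE.
(B, W): P1 can switch to A (35 → 84). Not NE.
(B, X): P1 can switch to A (32 → 68). Not NE.
(B, Y): P1 can switch to C (37 → 93). Not NE.
(B, Z): P1 can switch to C (41 → 58). Not NE.
(C, Y): P1 gets 93, best alternative 56; P2 gets 83, best alternative 45. No profitable deviation — NE.
(D, Z): P1 gets 62, best alternative 58; P2 gets 70, best alternative 46. No profitable deviation — NE.
(The remaining 6 profiles each have a profitable deviation by the same check.)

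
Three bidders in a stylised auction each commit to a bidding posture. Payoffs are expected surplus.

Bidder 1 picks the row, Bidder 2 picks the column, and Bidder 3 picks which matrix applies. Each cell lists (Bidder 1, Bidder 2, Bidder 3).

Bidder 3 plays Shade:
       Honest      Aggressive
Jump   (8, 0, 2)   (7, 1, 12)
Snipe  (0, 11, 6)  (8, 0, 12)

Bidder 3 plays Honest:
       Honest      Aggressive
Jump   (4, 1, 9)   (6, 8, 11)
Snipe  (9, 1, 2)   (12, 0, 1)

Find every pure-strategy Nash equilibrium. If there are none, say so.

For each player, find the best response to each opponent profile; mutual best responses are the pure NE.
Bidder 1 against (Honest, Shade): payoffs 8, 0 → best response Jump.
Bidder 1 against (Honest, Honest): payoffs 4, 9 → best response Snipe.
Bidder 1 against (Aggressive, Shade): payoffs 7, 8 → best response Snipe.
Bidder 1 against (Aggressive, Honest): payoffs 6, 12 → best response Snipe.
Bidder 2 against (Jump, Shade): payoffs 0, 1 → best response Aggressive.
Bidder 2 against (Jump, Honest): payoffs 1, 8 → best response Aggressive.
Bidder 2 against (Snipe, Shade): payoffs 11, 0 → best response Honest.
Bidder 2 against (Snipe, Honest): payoffs 1, 0 → best response Honest.
Bidder 3 against (Jump, Honest): payoffs 2, 9 → best response Honest.
Bidder 3 against (Jump, Aggressive): payoffs 12, 11 → best response Shade.
Bidder 3 against (Snipe, Honest): payoffs 6, 2 → best response Shade.
Bidder 3 against (Snipe, Aggressive): payoffs 12, 1 → best response Shade.
No profile is a mutual best response for all players.

This game has no pure Nash equilibrium.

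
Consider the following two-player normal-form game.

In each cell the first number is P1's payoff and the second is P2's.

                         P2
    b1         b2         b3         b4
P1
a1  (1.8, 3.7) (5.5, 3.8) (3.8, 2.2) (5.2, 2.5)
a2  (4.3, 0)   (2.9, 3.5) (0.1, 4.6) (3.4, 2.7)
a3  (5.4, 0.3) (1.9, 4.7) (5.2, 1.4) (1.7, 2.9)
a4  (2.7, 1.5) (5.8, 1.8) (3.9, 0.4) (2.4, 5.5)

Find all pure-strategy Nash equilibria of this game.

(a1, b1): P1 can switch to a2 (1.8 → 4.3). Not NE.
(a1, b2): P1 can switch to a4 (5.5 → 5.8). Not NE.
(a1, b3): P1 can switch to a3 (3.8 → 5.2). Not NE.
(a1, b4): P2 can switch to b1 (2.5 → 3.7). Not NE.
(a2, b1): P1 can switch to a3 (4.3 → 5.4). Not NE.
(a2, b2): P1 can switch to a1 (2.9 → 5.5). Not NE.
(a2, b3): P1 can switch to a1 (0.1 → 3.8). Not NE.
(a2, b4): P1 can switch to a1 (3.4 → 5.2). Not NE.
(a3, b1): P2 can switch to b2 (0.3 → 4.7). Not NE.
(a3, b2): P1 can switch to a1 (1.9 → 5.5). Not NE.
(The remaining 6 profiles each have a profitable deviation by the same check.)

No pure-strategy Nash equilibrium.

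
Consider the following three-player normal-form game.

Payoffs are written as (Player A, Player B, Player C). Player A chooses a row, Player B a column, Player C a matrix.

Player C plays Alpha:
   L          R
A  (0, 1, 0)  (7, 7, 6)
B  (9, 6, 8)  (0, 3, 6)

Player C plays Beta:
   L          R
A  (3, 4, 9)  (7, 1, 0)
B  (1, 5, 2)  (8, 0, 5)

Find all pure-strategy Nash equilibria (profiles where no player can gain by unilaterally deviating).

The pure Nash equilibria are (A, L, Beta); (A, R, Alpha); (B, L, Alpha).

Check each profile: it is a Nash equilibrium iff no player can strictly gain by switching unilaterally.
(A, L, Alpha): Player A can switch to B (0 → 9). Not NE.
(A, L, Beta): Player A gets 3, best alternative 1; Player B gets 4, best alternative 1; Player C gets 9, best alternative 0. No profitable deviation — NE.
(A, R, Alpha): Player A gets 7, best alternative 0; Player B gets 7, best alternative 1; Player C gets 6, best alternative 0. No profitable deviation — NE.
(A, R, Beta): Player A can switch to B (7 → 8). Not NE.
(B, L, Alpha): Player A gets 9, best alternative 0; Player B gets 6, best alternative 3; Player C gets 8, best alternative 2. No profitable deviation — NE.
(B, L, Beta): Player A can switch to A (1 → 3). Not NE.
(B, R, Alpha): Player A can switch to A (0 → 7). Not NE.
(B, R, Beta): Player B can switch to L (0 → 5). Not NE.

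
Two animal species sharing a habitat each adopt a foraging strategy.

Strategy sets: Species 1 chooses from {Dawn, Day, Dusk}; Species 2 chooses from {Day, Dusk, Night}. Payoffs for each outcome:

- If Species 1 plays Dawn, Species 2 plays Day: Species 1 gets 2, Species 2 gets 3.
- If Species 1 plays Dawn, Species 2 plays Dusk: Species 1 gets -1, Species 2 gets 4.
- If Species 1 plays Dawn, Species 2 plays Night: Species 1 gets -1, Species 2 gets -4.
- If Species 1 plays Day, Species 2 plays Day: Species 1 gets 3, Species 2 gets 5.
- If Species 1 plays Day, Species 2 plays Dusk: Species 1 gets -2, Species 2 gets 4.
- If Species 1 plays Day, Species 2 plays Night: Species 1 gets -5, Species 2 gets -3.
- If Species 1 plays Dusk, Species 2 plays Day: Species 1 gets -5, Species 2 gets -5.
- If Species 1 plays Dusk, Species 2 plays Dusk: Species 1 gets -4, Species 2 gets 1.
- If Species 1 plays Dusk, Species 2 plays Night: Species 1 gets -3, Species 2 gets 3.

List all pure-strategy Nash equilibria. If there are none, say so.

For each strategy profile, look for a profitable unilateral deviation.
(Dawn, Day): Species 1 can switch to Day (2 → 3). Not NE.
(Dawn, Dusk): Species 1 gets -1, best alternative -2; Species 2 gets 4, best alternative 3. No profitable deviation — NE.
(Dawn, Night): Species 2 can switch to Day (-4 → 3). Not NE.
(Day, Day): Species 1 gets 3, best alternative 2; Species 2 gets 5, best alternative 4. No profitable deviation — NE.
(Day, Dusk): Species 1 can switch to Dawn (-2 → -1). Not NE.
(Day, Night): Species 1 can switch to Dawn (-5 → -1). Not NE.
(Dusk, Day): Species 1 can switch to Dawn (-5 → 2). Not NE.
(Dusk, Dusk): Species 1 can switch to Dawn (-4 → -1). Not NE.
(Dusk, Night): Species 1 can switch to Dawn (-3 → -1). Not NE.

Pure-strategy Nash equilibria: (Dawn, Dusk); (Day, Day)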